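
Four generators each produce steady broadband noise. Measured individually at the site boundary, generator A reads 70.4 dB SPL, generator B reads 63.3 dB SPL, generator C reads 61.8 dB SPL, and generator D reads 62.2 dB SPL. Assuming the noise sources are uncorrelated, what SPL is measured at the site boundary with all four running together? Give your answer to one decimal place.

Add the sources as powers (linear), then convert back to dB:
L_total = 10·log₁₀(10^(70.4/10) + 10^(63.3/10) + 10^(61.8/10) + 10^(62.2/10)) = 10·log₁₀(16280000) = 72.1 dB SPL.

72.1 dB SPL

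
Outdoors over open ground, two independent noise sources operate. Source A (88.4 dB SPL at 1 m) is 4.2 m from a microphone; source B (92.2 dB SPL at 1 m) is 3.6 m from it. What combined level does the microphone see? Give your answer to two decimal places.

82.23 dB SPL

At the listener: L_A = 88.4 − 20·log₁₀(4.2) = 75.935 dB; L_B = 92.2 − 20·log₁₀(3.6) = 81.074 dB.
Combined: 10·log₁₀(10^(75.935/10)+10^(81.074/10)) = 82.23 dB SPL.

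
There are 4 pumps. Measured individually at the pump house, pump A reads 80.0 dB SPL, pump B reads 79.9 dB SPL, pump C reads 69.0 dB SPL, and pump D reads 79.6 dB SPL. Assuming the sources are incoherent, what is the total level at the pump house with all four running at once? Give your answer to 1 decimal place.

Incoherent sources sum as intensities:
L_total = 10·log₁₀(10^(80.0/10) + 10^(79.9/10) + 10^(69.0/10) + 10^(79.6/10)) = 10·log₁₀(296900000) = 84.7 dB SPL.

84.7 dB SPL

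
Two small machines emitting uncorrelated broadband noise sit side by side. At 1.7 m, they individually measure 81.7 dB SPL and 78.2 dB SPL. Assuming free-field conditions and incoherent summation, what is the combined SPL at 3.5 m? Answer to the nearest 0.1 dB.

77.0 dB SPL

Combined at 1.7 m: 10·log₁₀(10^(81.7/10)+10^(78.2/10)) = 83.30 dB SPL.
Then apply −20·log₁₀(3.5/1.7) = -6.27 dB → 77.0 dB SPL.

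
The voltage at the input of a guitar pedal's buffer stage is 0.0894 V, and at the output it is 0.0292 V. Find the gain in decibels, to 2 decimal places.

For a voltage ratio, dB = 20·log₁₀(V₂/V₁).
20·log₁₀(0.0292/0.0894) = 20·log₁₀(0.3266) = -9.72 dB.

-9.72 dB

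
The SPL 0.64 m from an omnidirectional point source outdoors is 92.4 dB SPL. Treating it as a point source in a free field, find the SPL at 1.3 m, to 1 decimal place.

For a point source in a free field, ΔL = −20·log₁₀(d₂/d₁).
ΔL = −20·log₁₀(1.3/0.64) = -6.16 dB, so L₂ = 92.4 + (-6.16) = 86.2 dB SPL.

86.2 dB SPL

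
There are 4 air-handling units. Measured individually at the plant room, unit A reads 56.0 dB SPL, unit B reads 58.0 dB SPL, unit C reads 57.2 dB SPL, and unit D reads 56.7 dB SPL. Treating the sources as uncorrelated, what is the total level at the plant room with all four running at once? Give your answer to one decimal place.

Add the sources as powers (linear), then convert back to dB:
L_total = 10·log₁₀(10^(56.0/10) + 10^(58.0/10) + 10^(57.2/10) + 10^(56.7/10)) = 10·log₁₀(2022000) = 63.1 dB SPL.

63.1 dB SPL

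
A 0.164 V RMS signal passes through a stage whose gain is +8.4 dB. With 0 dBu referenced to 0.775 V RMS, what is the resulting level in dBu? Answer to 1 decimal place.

-5.1 dBu

Input level: 20·log₁₀(0.164/0.775) = -13.49 dBu.
Output: -13.49 + 8.4 = -5.1 dBu.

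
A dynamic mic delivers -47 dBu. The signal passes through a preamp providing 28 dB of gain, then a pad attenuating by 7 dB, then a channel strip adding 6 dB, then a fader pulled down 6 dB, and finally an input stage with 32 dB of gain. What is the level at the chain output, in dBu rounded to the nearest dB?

In dB, series stages simply add:
-47 + 28 − 7 + 6 − 6 + 32 = +6 dBu.

+6 dBu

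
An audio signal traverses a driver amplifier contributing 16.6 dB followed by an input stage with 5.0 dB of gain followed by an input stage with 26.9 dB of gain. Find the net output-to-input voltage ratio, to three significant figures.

Net gain = 16.6 + 5.0 + 26.9 = 48.5 dB.
Voltage ratio = 10^(48.5/20) = 266.

266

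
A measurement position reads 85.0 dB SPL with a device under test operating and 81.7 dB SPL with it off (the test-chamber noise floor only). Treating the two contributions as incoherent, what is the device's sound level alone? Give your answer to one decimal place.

Subtract intensities: L_src = 10·log₁₀(10^(L_total/10) − 10^(L_bg/10)).
L_src = 10·log₁₀(10^(85.0/10) − 10^(81.7/10)) = 10·log₁₀(168300000) = 82.3 dB SPL.

82.3 dB SPL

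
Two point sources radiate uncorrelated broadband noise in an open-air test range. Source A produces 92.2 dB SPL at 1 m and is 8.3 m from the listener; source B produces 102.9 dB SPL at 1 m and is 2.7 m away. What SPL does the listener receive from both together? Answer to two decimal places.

At the listener: L_A = 92.2 − 20·log₁₀(8.3) = 73.818 dB; L_B = 102.9 − 20·log₁₀(2.7) = 94.273 dB.
Combined: 10·log₁₀(10^(73.818/10)+10^(94.273/10)) = 94.31 dB SPL.

94.31 dB SPL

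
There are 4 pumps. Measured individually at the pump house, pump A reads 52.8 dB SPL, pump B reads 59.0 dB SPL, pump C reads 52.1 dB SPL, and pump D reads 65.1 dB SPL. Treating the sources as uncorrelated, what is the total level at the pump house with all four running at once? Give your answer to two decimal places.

Uncorrelated sources add in intensity (power), not in dB.
L_total = 10·log₁₀(10^(52.8/10) + 10^(59.0/10) + 10^(52.1/10) + 10^(65.1/10)) = 10·log₁₀(4383000) = 66.42 dB SPL.

66.42 dB SPL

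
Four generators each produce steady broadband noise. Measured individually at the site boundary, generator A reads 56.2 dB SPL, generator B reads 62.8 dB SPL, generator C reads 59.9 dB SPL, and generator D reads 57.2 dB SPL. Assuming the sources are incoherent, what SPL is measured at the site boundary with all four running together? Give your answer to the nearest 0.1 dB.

65.8 dB SPL

Add the sources as powers (linear), then convert back to dB:
L_total = 10·log₁₀(10^(56.2/10) + 10^(62.8/10) + 10^(59.9/10) + 10^(57.2/10)) = 10·log₁₀(3824000) = 65.8 dB SPL.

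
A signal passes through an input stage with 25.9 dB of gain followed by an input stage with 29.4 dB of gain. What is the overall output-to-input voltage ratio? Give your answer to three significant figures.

582

Net gain = 25.9 + 29.4 = 55.3 dB.
Voltage ratio = 10^(55.3/20) = 582.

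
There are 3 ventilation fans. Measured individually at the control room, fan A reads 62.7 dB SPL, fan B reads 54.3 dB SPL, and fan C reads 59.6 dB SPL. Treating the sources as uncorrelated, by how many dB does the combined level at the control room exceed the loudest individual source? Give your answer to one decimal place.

2.1 dB

Uncorrelated sources add in intensity (power), not in dB.
L_total = 10·log₁₀(10^(62.7/10) + 10^(54.3/10) + 10^(59.6/10)) = 64.83 dB SPL.
Excess over the loudest (62.7 dB): 64.83 − 62.7 = 2.1 dB.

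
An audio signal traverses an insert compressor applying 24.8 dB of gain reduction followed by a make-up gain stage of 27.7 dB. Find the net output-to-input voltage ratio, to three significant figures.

Net gain = (−24.8) + 27.7 = 2.9 dB.
Voltage ratio = 10^(2.9/20) = 1.40.

1.40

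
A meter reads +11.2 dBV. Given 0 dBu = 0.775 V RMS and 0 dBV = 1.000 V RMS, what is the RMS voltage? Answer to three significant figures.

V = 1.000 V × 10^(+11.2/20).
= 1.000 × 3.631 = 3.63 V.

3.63 V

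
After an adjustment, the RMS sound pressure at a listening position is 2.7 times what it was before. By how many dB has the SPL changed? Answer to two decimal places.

Sound pressure is an amplitude quantity: ΔL = 20·log₁₀(p₂/p₁).
20·log₁₀(2.7) = 8.63 dB.

8.63 dB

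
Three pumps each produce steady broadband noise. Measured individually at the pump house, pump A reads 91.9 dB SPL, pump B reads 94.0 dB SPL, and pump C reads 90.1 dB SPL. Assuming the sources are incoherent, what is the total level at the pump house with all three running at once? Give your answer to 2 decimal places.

97.06 dB SPL

Uncorrelated sources add in intensity (power), not in dB.
L_total = 10·log₁₀(10^(91.9/10) + 10^(94.0/10) + 10^(90.1/10)) = 10·log₁₀(5084000000) = 97.06 dB SPL.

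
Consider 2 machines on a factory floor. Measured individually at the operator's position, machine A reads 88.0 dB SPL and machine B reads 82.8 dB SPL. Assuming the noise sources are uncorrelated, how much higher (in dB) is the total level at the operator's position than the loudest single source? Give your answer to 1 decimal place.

1.1 dB

Uncorrelated sources add in intensity (power), not in dB.
L_total = 10·log₁₀(10^(88.0/10) + 10^(82.8/10)) = 89.15 dB SPL.
Excess over the loudest (88.0 dB): 89.15 − 88.0 = 1.1 dB.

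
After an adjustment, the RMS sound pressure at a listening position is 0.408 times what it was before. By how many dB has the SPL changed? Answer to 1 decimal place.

Sound pressure is an amplitude quantity: ΔL = 20·log₁₀(p₂/p₁).
20·log₁₀(0.408) = -7.8 dB.

-7.8 dB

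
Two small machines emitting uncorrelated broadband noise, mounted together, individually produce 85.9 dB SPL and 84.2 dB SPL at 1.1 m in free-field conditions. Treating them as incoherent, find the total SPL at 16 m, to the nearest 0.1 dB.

Combined at 1.1 m: 10·log₁₀(10^(85.9/10)+10^(84.2/10)) = 88.14 dB SPL.
Then apply −20·log₁₀(16/1.1) = -23.25 dB → 64.9 dB SPL.

64.9 dB SPL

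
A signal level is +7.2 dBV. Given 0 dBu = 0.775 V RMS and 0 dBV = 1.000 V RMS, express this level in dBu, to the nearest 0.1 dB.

+9.4 dBu

The offset between the scales is 20·log₁₀(0.775/1.000) = −2.214 dB.
So dBu = +7.2 + 2.214 = +9.4 dBu.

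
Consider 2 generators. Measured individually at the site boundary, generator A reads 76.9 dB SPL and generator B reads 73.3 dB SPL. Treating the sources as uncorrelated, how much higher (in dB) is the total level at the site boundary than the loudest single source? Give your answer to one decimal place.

1.6 dB

Add the sources as powers (linear), then convert back to dB:
L_total = 10·log₁₀(10^(76.9/10) + 10^(73.3/10)) = 78.47 dB SPL.
Excess over the loudest (76.9 dB): 78.47 − 76.9 = 1.6 dB.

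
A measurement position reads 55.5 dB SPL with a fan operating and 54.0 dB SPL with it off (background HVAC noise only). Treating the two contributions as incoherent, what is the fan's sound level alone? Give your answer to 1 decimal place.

50.2 dB SPL

Subtract intensities: L_src = 10·log₁₀(10^(L_total/10) − 10^(L_bg/10)).
L_src = 10·log₁₀(10^(55.5/10) − 10^(54.0/10)) = 10·log₁₀(103600) = 50.2 dB SPL.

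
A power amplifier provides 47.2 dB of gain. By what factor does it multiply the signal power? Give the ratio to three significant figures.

Power ratio = 10^(dB/10).
10^(47.2/10) = 10^(4.720) = 52500.

52500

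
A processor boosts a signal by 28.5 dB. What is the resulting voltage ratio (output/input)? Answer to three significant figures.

Voltage ratio = 10^(dB/20).
10^(28.5/20) = 10^(1.425) = 26.6.

26.6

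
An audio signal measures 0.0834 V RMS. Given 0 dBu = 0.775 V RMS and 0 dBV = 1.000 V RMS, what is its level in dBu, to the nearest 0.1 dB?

-19.4 dBu

dBu = 20·log₁₀(V / 0.775 V).
20·log₁₀(0.0834/0.775) = -19.4 dBu.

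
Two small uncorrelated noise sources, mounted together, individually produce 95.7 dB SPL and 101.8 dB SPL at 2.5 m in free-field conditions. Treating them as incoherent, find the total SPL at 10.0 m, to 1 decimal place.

Combined at 2.5 m: 10·log₁₀(10^(95.7/10)+10^(101.8/10)) = 102.75 dB SPL.
Then apply −20·log₁₀(10.0/2.5) = -12.04 dB → 90.7 dB SPL.

90.7 dB SPL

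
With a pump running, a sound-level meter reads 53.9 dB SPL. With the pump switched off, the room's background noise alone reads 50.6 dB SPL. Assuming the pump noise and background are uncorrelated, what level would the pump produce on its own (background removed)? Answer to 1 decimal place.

51.2 dB SPL

Subtract intensities: L_src = 10·log₁₀(10^(L_total/10) − 10^(L_bg/10)).
L_src = 10·log₁₀(10^(53.9/10) − 10^(50.6/10)) = 10·log₁₀(130700) = 51.2 dB SPL.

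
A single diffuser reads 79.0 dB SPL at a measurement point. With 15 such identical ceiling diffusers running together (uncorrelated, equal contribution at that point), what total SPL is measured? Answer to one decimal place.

15 equal incoherent sources raise the level by 10·log₁₀(15) = 11.76 dB.
L_total = 79.0 + 11.76 = 90.8 dB SPL.

90.8 dB SPL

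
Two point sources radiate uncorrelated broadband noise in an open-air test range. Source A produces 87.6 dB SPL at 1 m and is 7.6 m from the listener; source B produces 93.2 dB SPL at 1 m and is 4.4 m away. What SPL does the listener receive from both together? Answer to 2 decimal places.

At the listener: L_A = 87.6 − 20·log₁₀(7.6) = 69.984 dB; L_B = 93.2 − 20·log₁₀(4.4) = 80.331 dB.
Combined: 10·log₁₀(10^(69.984/10)+10^(80.331/10)) = 80.71 dB SPL.

80.71 dB SPL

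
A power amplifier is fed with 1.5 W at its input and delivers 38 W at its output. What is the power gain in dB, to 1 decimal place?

For a power ratio, dB = 10·log₁₀(P₂/P₁).
10·log₁₀(38/1.5) = 10·log₁₀(25.33) = 14.0 dB.

14.0 dB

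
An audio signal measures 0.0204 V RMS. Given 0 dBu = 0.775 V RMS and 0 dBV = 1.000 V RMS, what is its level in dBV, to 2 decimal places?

dBV = 20·log₁₀(V / 1.000 V).
20·log₁₀(0.0204/1.000) = -33.81 dBV.

-33.81 dBV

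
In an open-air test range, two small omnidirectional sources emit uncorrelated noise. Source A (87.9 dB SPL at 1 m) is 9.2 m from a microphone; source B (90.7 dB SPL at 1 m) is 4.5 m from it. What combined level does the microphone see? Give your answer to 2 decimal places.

78.15 dB SPL

At the listener: L_A = 87.9 − 20·log₁₀(9.2) = 68.624 dB; L_B = 90.7 − 20·log₁₀(4.5) = 77.636 dB.
Combined: 10·log₁₀(10^(68.624/10)+10^(77.636/10)) = 78.15 dB SPL.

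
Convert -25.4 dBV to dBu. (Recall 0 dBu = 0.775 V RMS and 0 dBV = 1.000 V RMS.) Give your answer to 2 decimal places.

-23.19 dBu

The offset between the scales is 20·log₁₀(0.775/1.000) = −2.214 dB.
So dBu = -25.4 + 2.214 = -23.19 dBu.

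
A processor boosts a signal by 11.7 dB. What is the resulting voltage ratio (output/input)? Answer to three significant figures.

3.85

Voltage ratio = 10^(dB/20).
10^(11.7/20) = 10^(0.5850) = 3.85.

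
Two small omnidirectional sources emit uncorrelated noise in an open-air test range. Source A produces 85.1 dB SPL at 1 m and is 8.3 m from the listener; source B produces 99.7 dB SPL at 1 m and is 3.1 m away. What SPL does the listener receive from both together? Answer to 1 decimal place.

89.9 dB SPL

At the listener: L_A = 85.1 − 20·log₁₀(8.3) = 66.72 dB; L_B = 99.7 − 20·log₁₀(3.1) = 89.87 dB.
Combined: 10·log₁₀(10^(66.72/10)+10^(89.87/10)) = 89.9 dB SPL.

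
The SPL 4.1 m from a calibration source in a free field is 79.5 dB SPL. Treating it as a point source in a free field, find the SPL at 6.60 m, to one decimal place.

75.4 dB SPL

Free-field point source: level drops by 20·log₁₀ of the distance ratio.
ΔL = −20·log₁₀(6.60/4.1) = -4.14 dB, so L₂ = 79.5 + (-4.14) = 75.4 dB SPL.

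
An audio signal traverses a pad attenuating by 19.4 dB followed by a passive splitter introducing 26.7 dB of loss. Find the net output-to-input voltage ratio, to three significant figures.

0.00495

Net gain = (−19.4) + (−26.7) = -46.1 dB.
Voltage ratio = 10^(-46.1/20) = 0.00495.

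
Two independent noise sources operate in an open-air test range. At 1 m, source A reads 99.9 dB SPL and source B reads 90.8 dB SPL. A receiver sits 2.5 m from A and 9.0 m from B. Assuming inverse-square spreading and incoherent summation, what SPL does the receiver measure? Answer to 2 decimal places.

91.98 dB SPL

At the listener: L_A = 99.9 − 20·log₁₀(2.5) = 91.941 dB; L_B = 90.8 − 20·log₁₀(9.0) = 71.715 dB.
Combined: 10·log₁₀(10^(91.941/10)+10^(71.715/10)) = 91.98 dB SPL.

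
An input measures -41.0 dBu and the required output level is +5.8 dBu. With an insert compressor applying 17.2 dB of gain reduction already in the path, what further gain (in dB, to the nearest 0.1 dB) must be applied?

The required make-up gain is the shortfall in the dB sum.
G = +5.8 − (-41.0) + 17.2 = 64.0 dB.

64.0 dB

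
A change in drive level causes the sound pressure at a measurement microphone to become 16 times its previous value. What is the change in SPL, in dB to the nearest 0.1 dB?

24.1 dB

SPL change from a pressure ratio uses the 20·log₁₀ form:
20·log₁₀(16) = 24.1 dB.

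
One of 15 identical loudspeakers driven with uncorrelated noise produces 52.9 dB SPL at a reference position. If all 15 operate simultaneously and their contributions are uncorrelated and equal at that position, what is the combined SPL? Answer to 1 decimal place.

64.7 dB SPL

15 equal incoherent sources raise the level by 10·log₁₀(15) = 11.76 dB.
L_total = 52.9 + 11.76 = 64.7 dB SPL.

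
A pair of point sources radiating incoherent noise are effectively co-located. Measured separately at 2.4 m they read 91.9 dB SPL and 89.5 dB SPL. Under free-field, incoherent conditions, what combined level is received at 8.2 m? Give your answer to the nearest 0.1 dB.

Combined at 2.4 m: 10·log₁₀(10^(91.9/10)+10^(89.5/10)) = 93.87 dB SPL.
Then apply −20·log₁₀(8.2/2.4) = -10.67 dB → 83.2 dB SPL.

83.2 dB SPL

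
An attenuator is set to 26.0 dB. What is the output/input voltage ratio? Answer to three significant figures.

Voltage ratio = 10^(dB/20).
10^(-26.0/20) = 10^(-1.300) = 0.0501.

0.0501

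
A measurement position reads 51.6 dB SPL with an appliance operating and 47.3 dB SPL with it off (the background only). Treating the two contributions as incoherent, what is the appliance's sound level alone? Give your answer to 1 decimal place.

Subtract intensities: L_src = 10·log₁₀(10^(L_total/10) − 10^(L_bg/10)).
L_src = 10·log₁₀(10^(51.6/10) − 10^(47.3/10)) = 10·log₁₀(90840) = 49.6 dB SPL.

49.6 dB SPL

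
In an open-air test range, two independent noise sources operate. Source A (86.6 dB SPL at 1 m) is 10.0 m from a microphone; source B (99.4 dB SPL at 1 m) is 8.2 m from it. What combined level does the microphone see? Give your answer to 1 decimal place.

81.3 dB SPL

At the listener: L_A = 86.6 − 20·log₁₀(10.0) = 66.60 dB; L_B = 99.4 − 20·log₁₀(8.2) = 81.12 dB.
Combined: 10·log₁₀(10^(66.60/10)+10^(81.12/10)) = 81.3 dB SPL.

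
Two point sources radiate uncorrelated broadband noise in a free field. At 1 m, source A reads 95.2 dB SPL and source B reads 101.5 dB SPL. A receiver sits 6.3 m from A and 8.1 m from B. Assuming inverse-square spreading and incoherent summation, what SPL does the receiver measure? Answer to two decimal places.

84.75 dB SPL

At the listener: L_A = 95.2 − 20·log₁₀(6.3) = 79.213 dB; L_B = 101.5 − 20·log₁₀(8.1) = 83.330 dB.
Combined: 10·log₁₀(10^(79.213/10)+10^(83.330/10)) = 84.75 dB SPL.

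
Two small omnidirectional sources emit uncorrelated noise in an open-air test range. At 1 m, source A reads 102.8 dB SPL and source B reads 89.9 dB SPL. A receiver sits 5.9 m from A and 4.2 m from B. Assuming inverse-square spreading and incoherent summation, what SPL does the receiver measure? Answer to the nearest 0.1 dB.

At the listener: L_A = 102.8 − 20·log₁₀(5.9) = 87.38 dB; L_B = 89.9 − 20·log₁₀(4.2) = 77.44 dB.
Combined: 10·log₁₀(10^(87.38/10)+10^(77.44/10)) = 87.8 dB SPL.

87.8 dB SPL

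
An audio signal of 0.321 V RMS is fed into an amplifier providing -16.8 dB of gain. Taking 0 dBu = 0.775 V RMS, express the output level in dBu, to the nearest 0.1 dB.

-24.5 dBu

Input level: 20·log₁₀(0.321/0.775) = -7.66 dBu.
Output: -7.66 − 16.8 = -24.5 dBu.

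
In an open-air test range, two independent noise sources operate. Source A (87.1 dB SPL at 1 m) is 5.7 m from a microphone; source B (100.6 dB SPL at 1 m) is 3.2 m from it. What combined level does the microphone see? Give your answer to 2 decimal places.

At the listener: L_A = 87.1 − 20·log₁₀(5.7) = 71.983 dB; L_B = 100.6 − 20·log₁₀(3.2) = 90.497 dB.
Combined: 10·log₁₀(10^(71.983/10)+10^(90.497/10)) = 90.56 dB SPL.

90.56 dB SPL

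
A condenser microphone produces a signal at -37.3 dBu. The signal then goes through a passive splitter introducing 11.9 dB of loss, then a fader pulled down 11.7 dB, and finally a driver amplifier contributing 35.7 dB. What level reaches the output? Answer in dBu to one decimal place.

-25.2 dBu

Gain stages sum in dB:
-37.3 − 11.9 − 11.7 + 35.7 = -25.2 dBu.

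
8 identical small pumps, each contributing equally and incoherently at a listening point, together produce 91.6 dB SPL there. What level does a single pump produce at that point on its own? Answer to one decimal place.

82.6 dB SPL

8 equal incoherent sources add 10·log₁₀(8) = 9.03 dB over one source.
L_one = 91.6 − 9.03 = 82.6 dB SPL.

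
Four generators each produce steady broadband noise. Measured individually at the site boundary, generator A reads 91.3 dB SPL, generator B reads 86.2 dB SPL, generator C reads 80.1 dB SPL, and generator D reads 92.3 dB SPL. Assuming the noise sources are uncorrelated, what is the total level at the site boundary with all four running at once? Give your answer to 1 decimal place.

95.5 dB SPL

Incoherent sources sum as intensities:
L_total = 10·log₁₀(10^(91.3/10) + 10^(86.2/10) + 10^(80.1/10) + 10^(92.3/10)) = 10·log₁₀(3566000000) = 95.5 dB SPL.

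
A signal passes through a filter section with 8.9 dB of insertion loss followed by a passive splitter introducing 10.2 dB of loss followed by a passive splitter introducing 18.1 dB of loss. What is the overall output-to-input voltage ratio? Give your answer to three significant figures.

0.0138

Net gain = (−8.9) + (−10.2) + (−18.1) = -37.2 dB.
Voltage ratio = 10^(-37.2/20) = 0.0138.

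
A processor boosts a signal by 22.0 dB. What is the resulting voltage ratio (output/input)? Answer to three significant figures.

12.6

Voltage ratio = 10^(dB/20).
10^(22.0/20) = 10^(1.100) = 12.6.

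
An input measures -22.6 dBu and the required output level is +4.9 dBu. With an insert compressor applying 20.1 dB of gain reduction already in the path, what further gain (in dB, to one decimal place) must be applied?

47.6 dB

The required make-up gain is the shortfall in the dB sum.
G = +4.9 − (-22.6) + 20.1 = 47.6 dB.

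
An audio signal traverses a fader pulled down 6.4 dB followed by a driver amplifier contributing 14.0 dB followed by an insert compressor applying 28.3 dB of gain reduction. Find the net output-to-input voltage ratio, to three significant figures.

Net gain = (−6.4) + 14.0 + (−28.3) = -20.7 dB.
Voltage ratio = 10^(-20.7/20) = 0.0923.

0.0923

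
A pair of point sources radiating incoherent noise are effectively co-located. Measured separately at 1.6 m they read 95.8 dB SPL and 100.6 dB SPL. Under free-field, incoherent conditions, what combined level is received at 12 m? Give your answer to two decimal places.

Combined at 1.6 m: 10·log₁₀(10^(95.8/10)+10^(100.6/10)) = 101.842 dB SPL.
Then apply −20·log₁₀(12/1.6) = -17.501 dB → 84.34 dB SPL.

84.34 dB SPL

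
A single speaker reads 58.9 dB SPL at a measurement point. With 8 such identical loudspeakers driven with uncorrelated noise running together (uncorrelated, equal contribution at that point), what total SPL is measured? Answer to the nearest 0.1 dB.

8 equal incoherent sources raise the level by 10·log₁₀(8) = 9.03 dB.
L_total = 58.9 + 9.03 = 67.9 dB SPL.

67.9 dB SPL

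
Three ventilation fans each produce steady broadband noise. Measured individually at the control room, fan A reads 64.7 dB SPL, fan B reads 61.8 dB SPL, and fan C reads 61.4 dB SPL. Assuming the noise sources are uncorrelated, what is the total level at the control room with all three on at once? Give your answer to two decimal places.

67.67 dB SPL

Uncorrelated sources add in intensity (power), not in dB.
L_total = 10·log₁₀(10^(64.7/10) + 10^(61.8/10) + 10^(61.4/10)) = 10·log₁₀(5845000) = 67.67 dB SPL.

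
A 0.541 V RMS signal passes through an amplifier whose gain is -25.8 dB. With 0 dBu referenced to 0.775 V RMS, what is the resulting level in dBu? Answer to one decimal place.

-28.9 dBu

Input level: 20·log₁₀(0.541/0.775) = -3.12 dBu.
Output: -3.12 − 25.8 = -28.9 dBu.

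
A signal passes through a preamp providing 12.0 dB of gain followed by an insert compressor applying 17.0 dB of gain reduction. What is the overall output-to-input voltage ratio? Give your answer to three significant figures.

Net gain = 12.0 + (−17.0) = -5.0 dB.
Voltage ratio = 10^(-5.0/20) = 0.562.

0.562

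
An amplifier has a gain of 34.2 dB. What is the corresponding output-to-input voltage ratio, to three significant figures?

Voltage ratio = 10^(dB/20).
10^(34.2/20) = 10^(1.710) = 51.3.

51.3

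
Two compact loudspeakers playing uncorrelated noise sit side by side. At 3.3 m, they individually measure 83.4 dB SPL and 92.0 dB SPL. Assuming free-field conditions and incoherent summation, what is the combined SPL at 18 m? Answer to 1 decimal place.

77.8 dB SPL

Combined at 3.3 m: 10·log₁₀(10^(83.4/10)+10^(92.0/10)) = 92.56 dB SPL.
Then apply −20·log₁₀(18/3.3) = -14.74 dB → 77.8 dB SPL.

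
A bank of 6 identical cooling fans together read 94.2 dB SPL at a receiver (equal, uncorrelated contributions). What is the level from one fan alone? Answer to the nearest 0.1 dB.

86.4 dB SPL

6 equal incoherent sources add 10·log₁₀(6) = 7.78 dB over one source.
L_one = 94.2 − 7.78 = 86.4 dB SPL.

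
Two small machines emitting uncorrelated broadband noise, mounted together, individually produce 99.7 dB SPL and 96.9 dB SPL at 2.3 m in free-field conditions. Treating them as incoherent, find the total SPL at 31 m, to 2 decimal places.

78.94 dB SPL

Combined at 2.3 m: 10·log₁₀(10^(99.7/10)+10^(96.9/10)) = 101.532 dB SPL.
Then apply −20·log₁₀(31/2.3) = -22.593 dB → 78.94 dB SPL.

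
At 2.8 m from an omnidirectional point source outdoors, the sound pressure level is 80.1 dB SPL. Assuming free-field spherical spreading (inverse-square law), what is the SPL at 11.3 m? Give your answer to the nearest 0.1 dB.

For a point source in a free field, ΔL = −20·log₁₀(d₂/d₁).
ΔL = −20·log₁₀(11.3/2.8) = -12.12 dB, so L₂ = 80.1 + (-12.12) = 68.0 dB SPL.

68.0 dB SPL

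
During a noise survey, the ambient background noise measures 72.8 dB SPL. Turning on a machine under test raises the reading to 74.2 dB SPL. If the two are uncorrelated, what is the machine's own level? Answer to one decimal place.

68.6 dB SPL

Background correction is a power subtraction:
L_src = 10·log₁₀(10^(74.2/10) − 10^(72.8/10)) = 10·log₁₀(7248000) = 68.6 dB SPL.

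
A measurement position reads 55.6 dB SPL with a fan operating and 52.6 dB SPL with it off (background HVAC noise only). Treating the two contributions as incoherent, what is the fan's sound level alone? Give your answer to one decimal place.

Background correction is a power subtraction:
L_src = 10·log₁₀(10^(55.6/10) − 10^(52.6/10)) = 10·log₁₀(181100) = 52.6 dB SPL.

52.6 dB SPL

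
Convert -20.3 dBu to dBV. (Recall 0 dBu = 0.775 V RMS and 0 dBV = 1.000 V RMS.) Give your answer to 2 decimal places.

-22.51 dBV

The offset between the scales is 20·log₁₀(0.775/1.000) = −2.214 dB.
So dBV = -20.3 − 2.214 = -22.51 dBV.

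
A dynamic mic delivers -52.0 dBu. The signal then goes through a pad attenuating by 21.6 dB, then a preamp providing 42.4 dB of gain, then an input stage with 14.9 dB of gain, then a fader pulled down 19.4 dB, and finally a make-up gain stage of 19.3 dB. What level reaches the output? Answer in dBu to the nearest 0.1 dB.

Cascaded gains and losses add directly in dB.
-52.0 − 21.6 + 42.4 + 14.9 − 19.4 + 19.3 = -16.4 dBu.

-16.4 dBu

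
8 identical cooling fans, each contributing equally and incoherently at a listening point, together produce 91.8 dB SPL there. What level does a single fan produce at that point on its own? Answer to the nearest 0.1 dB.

8 equal incoherent sources add 10·log₁₀(8) = 9.03 dB over one source.
L_one = 91.8 − 9.03 = 82.8 dB SPL.

82.8 dB SPL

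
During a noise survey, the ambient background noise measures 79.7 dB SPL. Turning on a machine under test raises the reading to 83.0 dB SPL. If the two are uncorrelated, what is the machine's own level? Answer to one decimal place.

Subtract intensities: L_src = 10·log₁₀(10^(L_total/10) − 10^(L_bg/10)).
L_src = 10·log₁₀(10^(83.0/10) − 10^(79.7/10)) = 10·log₁₀(106200000) = 80.3 dB SPL.

80.3 dB SPL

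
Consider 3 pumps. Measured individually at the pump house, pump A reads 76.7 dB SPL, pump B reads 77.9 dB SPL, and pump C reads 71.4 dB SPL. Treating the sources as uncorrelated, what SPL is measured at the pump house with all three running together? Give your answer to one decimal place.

Uncorrelated sources add in intensity (power), not in dB.
L_total = 10·log₁₀(10^(76.7/10) + 10^(77.9/10) + 10^(71.4/10)) = 10·log₁₀(122200000) = 80.9 dB SPL.

80.9 dB SPL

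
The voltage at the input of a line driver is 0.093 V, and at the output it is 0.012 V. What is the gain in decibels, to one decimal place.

-17.8 dB

For a voltage ratio, dB = 20·log₁₀(V₂/V₁).
20·log₁₀(0.012/0.093) = 20·log₁₀(0.1290) = -17.8 dB.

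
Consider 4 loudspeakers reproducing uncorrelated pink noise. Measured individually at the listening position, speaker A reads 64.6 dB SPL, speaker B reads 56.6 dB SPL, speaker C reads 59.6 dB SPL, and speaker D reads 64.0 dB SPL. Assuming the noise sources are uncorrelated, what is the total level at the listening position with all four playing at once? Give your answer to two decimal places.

Uncorrelated sources add in intensity (power), not in dB.
L_total = 10·log₁₀(10^(64.6/10) + 10^(56.6/10) + 10^(59.6/10) + 10^(64.0/10)) = 10·log₁₀(6765000) = 68.30 dB SPL.

68.30 dB SPL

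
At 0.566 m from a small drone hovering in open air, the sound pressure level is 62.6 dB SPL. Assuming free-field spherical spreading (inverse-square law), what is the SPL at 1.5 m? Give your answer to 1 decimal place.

54.1 dB SPL

For a point source in a free field, ΔL = −20·log₁₀(d₂/d₁).
ΔL = −20·log₁₀(1.5/0.566) = -8.47 dB, so L₂ = 62.6 + (-8.47) = 54.1 dB SPL.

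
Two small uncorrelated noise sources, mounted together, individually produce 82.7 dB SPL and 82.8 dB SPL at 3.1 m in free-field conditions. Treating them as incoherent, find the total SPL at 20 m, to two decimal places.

Combined at 3.1 m: 10·log₁₀(10^(82.7/10)+10^(82.8/10)) = 85.761 dB SPL.
Then apply −20·log₁₀(20/3.1) = -16.193 dB → 69.57 dB SPL.

69.57 dB SPL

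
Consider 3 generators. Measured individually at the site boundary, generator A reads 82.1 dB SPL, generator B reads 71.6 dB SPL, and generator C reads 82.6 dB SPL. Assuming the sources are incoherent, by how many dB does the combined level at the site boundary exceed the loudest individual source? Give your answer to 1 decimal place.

Uncorrelated sources add in intensity (power), not in dB.
L_total = 10·log₁₀(10^(82.1/10) + 10^(71.6/10) + 10^(82.6/10)) = 85.55 dB SPL.
Excess over the loudest (82.6 dB): 85.55 − 82.6 = 2.9 dB.

2.9 dB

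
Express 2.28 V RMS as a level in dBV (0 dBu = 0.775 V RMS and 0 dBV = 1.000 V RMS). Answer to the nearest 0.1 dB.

dBV = 20·log₁₀(V / 1.000 V).
20·log₁₀(2.28/1.000) = +7.2 dBV.

+7.2 dBV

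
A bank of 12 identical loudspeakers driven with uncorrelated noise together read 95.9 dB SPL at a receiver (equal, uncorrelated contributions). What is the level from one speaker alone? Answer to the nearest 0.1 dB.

85.1 dB SPL

12 equal incoherent sources add 10·log₁₀(12) = 10.79 dB over one source.
L_one = 95.9 − 10.79 = 85.1 dB SPL.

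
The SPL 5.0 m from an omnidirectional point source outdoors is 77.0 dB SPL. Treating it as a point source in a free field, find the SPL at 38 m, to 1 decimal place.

For a point source in a free field, ΔL = −20·log₁₀(d₂/d₁).
ΔL = −20·log₁₀(38/5.0) = -17.62 dB, so L₂ = 77.0 + (-17.62) = 59.4 dB SPL.

59.4 dB SPL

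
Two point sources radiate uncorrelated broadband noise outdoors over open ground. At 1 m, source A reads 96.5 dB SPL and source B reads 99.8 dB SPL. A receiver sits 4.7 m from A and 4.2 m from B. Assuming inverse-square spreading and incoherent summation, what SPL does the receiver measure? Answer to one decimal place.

At the listener: L_A = 96.5 − 20·log₁₀(4.7) = 83.06 dB; L_B = 99.8 − 20·log₁₀(4.2) = 87.34 dB.
Combined: 10·log₁₀(10^(83.06/10)+10^(87.34/10)) = 88.7 dB SPL.

88.7 dB SPL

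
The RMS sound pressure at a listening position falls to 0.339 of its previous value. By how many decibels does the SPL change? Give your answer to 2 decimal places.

Sound pressure is an amplitude quantity: ΔL = 20·log₁₀(p₂/p₁).
20·log₁₀(0.339) = -9.40 dB.

-9.40 dB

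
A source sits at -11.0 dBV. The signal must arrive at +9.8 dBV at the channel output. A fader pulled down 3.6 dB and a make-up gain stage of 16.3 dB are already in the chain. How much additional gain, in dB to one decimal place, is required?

8.1 dB

The required make-up gain is the shortfall in the dB sum.
G = +9.8 − (-11.0) + 3.6 − 16.3 = 8.1 dB.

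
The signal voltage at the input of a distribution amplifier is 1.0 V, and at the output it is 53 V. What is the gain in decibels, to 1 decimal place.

Voltage is an amplitude quantity, so gain = 20·log₁₀(V_out/V_in).
20·log₁₀(53/1.0) = 20·log₁₀(53.00) = 34.5 dB.

34.5 dB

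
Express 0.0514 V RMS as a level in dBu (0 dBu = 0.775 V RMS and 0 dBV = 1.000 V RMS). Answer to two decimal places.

-23.57 dBu

dBu = 20·log₁₀(V / 0.775 V).
20·log₁₀(0.0514/0.775) = -23.57 dBu.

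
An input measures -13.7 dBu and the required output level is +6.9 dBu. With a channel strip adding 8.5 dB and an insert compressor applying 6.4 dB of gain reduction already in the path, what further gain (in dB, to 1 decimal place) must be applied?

The required make-up gain is the shortfall in the dB sum.
G = +6.9 − (-13.7) − 8.5 + 6.4 = 18.5 dB.

18.5 dB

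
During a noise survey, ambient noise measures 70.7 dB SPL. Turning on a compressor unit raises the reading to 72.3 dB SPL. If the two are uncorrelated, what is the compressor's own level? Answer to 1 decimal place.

Background correction is a power subtraction:
L_src = 10·log₁₀(10^(72.3/10) − 10^(70.7/10)) = 10·log₁₀(5233000) = 67.2 dB SPL.

67.2 dB SPL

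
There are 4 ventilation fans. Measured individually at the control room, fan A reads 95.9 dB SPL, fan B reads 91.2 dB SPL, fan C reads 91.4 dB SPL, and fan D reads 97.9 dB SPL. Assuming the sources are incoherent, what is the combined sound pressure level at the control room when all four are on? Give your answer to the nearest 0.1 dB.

101.1 dB SPL

Add the sources as powers (linear), then convert back to dB:
L_total = 10·log₁₀(10^(95.9/10) + 10^(91.2/10) + 10^(91.4/10) + 10^(97.9/10)) = 10·log₁₀(12755000000) = 101.1 dB SPL.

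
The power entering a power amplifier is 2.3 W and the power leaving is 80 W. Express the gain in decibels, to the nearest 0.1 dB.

15.4 dB

Power is a power quantity, so gain = 10·log₁₀(P_out/P_in).
10·log₁₀(80/2.3) = 10·log₁₀(34.78) = 15.4 dB.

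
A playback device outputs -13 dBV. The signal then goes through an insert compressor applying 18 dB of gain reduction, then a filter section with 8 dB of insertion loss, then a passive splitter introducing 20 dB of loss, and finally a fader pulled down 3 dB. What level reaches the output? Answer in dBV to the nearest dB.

-62 dBV

Cascaded gains and losses add directly in dB.
-13 − 18 − 8 − 20 − 3 = -62 dBV.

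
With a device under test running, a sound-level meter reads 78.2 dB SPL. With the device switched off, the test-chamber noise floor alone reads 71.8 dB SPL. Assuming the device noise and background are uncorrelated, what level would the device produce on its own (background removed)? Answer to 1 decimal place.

Remove the background by subtracting linear intensities:
L_src = 10·log₁₀(10^(78.2/10) − 10^(71.8/10)) = 10·log₁₀(50930000) = 77.1 dB SPL.

77.1 dB SPL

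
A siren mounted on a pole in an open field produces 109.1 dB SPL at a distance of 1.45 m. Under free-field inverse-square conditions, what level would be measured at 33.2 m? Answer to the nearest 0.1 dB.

81.9 dB SPL

Inverse-square spreading gives ΔL = −20·log₁₀(d₂/d₁).
ΔL = −20·log₁₀(33.2/1.45) = -27.20 dB, so L₂ = 109.1 + (-27.20) = 81.9 dB SPL.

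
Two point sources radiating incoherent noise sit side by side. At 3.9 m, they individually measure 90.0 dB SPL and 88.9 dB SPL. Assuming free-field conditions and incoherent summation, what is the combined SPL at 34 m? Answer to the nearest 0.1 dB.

Combined at 3.9 m: 10·log₁₀(10^(90.0/10)+10^(88.9/10)) = 92.50 dB SPL.
Then apply −20·log₁₀(34/3.9) = -18.81 dB → 73.7 dB SPL.

73.7 dB SPL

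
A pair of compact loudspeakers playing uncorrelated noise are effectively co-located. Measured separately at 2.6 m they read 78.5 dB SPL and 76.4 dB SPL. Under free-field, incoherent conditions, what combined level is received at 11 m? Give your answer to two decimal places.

Combined at 2.6 m: 10·log₁₀(10^(78.5/10)+10^(76.4/10)) = 80.586 dB SPL.
Then apply −20·log₁₀(11/2.6) = -12.528 dB → 68.06 dB SPL.

68.06 dB SPL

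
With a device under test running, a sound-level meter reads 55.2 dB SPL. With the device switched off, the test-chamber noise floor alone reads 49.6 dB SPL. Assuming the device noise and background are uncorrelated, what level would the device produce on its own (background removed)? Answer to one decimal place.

Remove the background by subtracting linear intensities:
L_src = 10·log₁₀(10^(55.2/10) − 10^(49.6/10)) = 10·log₁₀(239900) = 53.8 dB SPL.

53.8 dB SPL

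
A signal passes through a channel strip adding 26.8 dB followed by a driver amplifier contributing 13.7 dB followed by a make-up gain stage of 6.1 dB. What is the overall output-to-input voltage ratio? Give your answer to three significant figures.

214

Net gain = 26.8 + 13.7 + 6.1 = 46.6 dB.
Voltage ratio = 10^(46.6/20) = 214.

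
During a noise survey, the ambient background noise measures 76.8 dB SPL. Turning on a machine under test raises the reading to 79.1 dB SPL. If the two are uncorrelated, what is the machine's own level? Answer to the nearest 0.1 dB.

Remove the background by subtracting linear intensities:
L_src = 10·log₁₀(10^(79.1/10) − 10^(76.8/10)) = 10·log₁₀(33420000) = 75.2 dB SPL.

75.2 dB SPL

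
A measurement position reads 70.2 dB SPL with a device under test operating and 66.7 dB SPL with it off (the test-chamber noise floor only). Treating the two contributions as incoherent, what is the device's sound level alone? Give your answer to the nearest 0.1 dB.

67.6 dB SPL

Remove the background by subtracting linear intensities:
L_src = 10·log₁₀(10^(70.2/10) − 10^(66.7/10)) = 10·log₁₀(5794000) = 67.6 dB SPL.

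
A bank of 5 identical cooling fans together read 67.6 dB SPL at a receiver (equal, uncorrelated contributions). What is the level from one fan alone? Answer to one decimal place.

5 equal incoherent sources add 10·log₁₀(5) = 6.99 dB over one source.
L_one = 67.6 − 6.99 = 60.6 dB SPL.

60.6 dB SPL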